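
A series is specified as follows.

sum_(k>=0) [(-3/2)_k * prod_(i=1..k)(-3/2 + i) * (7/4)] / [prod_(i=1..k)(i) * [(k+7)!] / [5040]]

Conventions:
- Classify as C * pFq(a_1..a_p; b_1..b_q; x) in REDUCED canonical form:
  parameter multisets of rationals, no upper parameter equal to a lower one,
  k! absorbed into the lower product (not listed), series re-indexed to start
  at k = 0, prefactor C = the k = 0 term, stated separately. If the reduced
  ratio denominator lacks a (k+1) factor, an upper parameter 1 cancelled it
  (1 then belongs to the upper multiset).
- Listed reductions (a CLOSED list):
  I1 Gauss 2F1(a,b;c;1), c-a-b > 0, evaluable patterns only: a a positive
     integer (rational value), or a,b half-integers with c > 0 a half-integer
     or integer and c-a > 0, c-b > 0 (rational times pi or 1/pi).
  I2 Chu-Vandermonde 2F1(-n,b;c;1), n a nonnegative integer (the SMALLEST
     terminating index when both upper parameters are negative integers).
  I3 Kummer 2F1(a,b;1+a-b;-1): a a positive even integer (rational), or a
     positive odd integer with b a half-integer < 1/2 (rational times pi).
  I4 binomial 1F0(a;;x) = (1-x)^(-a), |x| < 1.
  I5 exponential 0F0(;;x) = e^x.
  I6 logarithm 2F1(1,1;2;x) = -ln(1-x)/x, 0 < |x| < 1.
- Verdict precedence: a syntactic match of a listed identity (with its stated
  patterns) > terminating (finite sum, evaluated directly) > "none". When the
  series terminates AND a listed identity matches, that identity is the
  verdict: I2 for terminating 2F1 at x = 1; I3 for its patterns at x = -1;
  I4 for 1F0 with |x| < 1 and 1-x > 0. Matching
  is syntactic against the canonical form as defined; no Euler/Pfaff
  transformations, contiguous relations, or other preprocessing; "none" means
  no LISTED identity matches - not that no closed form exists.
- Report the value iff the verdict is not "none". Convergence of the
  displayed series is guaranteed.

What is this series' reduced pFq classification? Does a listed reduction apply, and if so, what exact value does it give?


This is 7/4 * 2F1(-3/2, -1/2; 8; 1) in reduced canonical form. Verdict: the half-integer Gauss pattern (I1) applies (x = 1; upper {-3/2, -1/2} half-integers, c = 8 in the evaluable pattern). Sum: (469762048/78217425) / pi.

First insight: t_0 being 7/4, the product of the first k integers (prefactor 7/4) is k!.
Consecutive-term ratio: r(k) = 1 * (k-3/2) (k-1/2) / [(k+8) (k+1)] - rational in k. x = 1; t_0 = 7/4; negate the roots.


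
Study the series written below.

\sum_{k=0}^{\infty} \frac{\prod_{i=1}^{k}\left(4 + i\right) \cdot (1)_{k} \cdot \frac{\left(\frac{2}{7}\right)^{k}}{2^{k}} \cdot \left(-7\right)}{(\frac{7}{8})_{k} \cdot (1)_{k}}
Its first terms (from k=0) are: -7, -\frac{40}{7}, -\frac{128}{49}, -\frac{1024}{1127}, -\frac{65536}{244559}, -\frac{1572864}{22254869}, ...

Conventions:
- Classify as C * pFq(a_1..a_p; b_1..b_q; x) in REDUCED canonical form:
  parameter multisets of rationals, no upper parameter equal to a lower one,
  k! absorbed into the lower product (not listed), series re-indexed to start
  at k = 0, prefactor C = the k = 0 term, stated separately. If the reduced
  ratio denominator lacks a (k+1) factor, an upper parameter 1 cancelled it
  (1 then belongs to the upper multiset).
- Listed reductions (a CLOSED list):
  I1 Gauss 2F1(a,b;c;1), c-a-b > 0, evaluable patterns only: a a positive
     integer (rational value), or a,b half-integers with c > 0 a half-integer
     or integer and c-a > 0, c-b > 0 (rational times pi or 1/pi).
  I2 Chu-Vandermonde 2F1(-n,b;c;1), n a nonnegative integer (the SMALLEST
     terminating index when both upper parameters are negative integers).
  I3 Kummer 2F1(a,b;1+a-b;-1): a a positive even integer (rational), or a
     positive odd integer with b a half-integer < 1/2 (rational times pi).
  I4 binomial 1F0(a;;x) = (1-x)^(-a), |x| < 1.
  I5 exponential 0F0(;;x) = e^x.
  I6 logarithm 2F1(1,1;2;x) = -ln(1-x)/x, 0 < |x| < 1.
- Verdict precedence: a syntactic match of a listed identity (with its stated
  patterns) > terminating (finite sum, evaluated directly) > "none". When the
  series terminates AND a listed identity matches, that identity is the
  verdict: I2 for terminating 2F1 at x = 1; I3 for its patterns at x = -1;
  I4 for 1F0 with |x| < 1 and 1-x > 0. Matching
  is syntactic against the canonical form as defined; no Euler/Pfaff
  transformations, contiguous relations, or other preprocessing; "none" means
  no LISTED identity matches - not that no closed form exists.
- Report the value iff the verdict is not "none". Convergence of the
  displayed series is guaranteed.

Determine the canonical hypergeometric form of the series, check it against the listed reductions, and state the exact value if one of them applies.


The series (x = \frac{1}{7}) is 2F1: upper {1, 5}, lower {\frac{7}{8}}, prefactor -7. Verdict: none (x = \frac{1}{7}): each listed identity misses the multisets {1, 5} ; {\frac{7}{8}}.

Key observation: with t_0 = -7, the two k-th powers (C = -7) combine into one argument.
Term ratio: r(k) = \frac{1}{7} * (k+1) (k+5) / [(k+\frac{7}{8}) (k+1)] - rational in k. x = \frac{1}{7}; t_0 = -7; negate the roots.


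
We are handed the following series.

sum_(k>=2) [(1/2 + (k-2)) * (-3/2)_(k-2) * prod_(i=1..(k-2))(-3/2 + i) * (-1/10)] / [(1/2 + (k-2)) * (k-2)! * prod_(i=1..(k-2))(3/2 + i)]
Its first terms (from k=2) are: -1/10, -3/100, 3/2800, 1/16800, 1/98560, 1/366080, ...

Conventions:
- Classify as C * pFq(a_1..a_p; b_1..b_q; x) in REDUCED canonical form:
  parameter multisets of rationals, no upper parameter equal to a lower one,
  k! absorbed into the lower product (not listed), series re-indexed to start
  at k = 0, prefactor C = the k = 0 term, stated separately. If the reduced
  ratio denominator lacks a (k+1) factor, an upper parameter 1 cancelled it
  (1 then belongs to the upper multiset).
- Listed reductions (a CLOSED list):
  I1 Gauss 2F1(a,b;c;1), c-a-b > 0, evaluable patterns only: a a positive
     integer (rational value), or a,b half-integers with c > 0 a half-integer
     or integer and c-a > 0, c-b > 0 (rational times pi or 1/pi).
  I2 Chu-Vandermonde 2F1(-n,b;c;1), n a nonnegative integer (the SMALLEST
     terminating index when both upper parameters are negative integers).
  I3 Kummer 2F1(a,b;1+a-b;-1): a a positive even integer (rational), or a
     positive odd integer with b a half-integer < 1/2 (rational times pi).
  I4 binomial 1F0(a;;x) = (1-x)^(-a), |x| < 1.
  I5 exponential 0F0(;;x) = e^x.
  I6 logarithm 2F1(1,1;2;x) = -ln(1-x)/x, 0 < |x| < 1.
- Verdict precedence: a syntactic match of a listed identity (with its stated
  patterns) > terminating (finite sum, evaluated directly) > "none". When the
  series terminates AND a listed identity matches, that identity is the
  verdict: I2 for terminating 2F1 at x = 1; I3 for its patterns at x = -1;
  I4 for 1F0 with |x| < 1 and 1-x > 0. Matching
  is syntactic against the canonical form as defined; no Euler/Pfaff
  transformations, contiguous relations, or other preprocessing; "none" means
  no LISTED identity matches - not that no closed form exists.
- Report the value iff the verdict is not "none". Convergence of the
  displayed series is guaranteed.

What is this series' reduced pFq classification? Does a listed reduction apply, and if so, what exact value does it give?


With C = -1/10: the canonical form is 2F1(-3/2, -1/2; 5/2; 1). Verdict at x = 1: Gauss's theorem I1 (half-integer case) matches (x = 1; upper {-3/2, -1/2} half-integers, c = 5/2 in the evaluable pattern). Sum: (-21/512) * pi.

First insight: with t_0 = -1/10, the lower running product (prefactor -1/10) is a rising factorial.
Ratio: r(k) = 1 * (k-3/2) (k-1/2) / [(k+5/2) (k+1)] - rational; roots negated = parameters, x = 1, C = -1/10.


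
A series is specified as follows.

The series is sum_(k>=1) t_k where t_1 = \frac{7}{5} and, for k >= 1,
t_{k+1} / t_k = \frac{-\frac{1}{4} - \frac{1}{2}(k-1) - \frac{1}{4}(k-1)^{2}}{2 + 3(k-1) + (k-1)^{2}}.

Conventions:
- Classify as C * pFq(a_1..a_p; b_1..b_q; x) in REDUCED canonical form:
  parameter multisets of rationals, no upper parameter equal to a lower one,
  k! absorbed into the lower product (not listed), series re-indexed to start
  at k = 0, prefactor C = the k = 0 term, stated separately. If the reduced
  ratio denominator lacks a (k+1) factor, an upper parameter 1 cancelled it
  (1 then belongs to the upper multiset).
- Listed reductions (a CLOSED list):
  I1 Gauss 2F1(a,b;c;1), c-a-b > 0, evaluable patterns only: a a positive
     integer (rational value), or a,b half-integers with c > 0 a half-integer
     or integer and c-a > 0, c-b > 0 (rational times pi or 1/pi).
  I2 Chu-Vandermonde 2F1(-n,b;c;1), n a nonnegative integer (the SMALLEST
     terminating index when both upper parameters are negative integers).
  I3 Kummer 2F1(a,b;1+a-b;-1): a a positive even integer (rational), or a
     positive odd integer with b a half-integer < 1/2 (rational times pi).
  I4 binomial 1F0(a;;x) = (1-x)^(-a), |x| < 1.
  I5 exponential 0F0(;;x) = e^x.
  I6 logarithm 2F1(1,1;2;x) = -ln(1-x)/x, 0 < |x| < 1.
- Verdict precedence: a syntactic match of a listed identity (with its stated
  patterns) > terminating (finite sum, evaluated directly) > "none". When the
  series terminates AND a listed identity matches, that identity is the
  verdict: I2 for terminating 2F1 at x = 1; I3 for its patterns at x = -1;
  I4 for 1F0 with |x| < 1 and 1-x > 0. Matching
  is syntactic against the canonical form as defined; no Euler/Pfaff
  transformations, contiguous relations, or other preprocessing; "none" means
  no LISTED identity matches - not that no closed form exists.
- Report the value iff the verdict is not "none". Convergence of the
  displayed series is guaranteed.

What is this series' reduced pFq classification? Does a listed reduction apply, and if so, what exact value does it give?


First insight: t_0 = \frac{7}{5} here, and the expanded ratio factors over Q; C = 7/5, x = -1/4, roots give parameters.
Step ratio: r(k) = -\frac{1}{4} * (k+1) (k+1) / [(k+2) (k+1)] ; factor over Q: parameters, x = -\frac{1}{4}, and C = \frac{7}{5}.

Prefactor \frac{7}{5}, argument -\frac{1}{4}: 2F1 with upper {1, 1} over lower {2}. Verdict: the logarithmic series (I6) matches (the logarithm: parameters (1,1;2), x = -\frac{1}{4}). Sum: \frac{28}{5} \cdot \ln\left(\frac{5}{4}\right).


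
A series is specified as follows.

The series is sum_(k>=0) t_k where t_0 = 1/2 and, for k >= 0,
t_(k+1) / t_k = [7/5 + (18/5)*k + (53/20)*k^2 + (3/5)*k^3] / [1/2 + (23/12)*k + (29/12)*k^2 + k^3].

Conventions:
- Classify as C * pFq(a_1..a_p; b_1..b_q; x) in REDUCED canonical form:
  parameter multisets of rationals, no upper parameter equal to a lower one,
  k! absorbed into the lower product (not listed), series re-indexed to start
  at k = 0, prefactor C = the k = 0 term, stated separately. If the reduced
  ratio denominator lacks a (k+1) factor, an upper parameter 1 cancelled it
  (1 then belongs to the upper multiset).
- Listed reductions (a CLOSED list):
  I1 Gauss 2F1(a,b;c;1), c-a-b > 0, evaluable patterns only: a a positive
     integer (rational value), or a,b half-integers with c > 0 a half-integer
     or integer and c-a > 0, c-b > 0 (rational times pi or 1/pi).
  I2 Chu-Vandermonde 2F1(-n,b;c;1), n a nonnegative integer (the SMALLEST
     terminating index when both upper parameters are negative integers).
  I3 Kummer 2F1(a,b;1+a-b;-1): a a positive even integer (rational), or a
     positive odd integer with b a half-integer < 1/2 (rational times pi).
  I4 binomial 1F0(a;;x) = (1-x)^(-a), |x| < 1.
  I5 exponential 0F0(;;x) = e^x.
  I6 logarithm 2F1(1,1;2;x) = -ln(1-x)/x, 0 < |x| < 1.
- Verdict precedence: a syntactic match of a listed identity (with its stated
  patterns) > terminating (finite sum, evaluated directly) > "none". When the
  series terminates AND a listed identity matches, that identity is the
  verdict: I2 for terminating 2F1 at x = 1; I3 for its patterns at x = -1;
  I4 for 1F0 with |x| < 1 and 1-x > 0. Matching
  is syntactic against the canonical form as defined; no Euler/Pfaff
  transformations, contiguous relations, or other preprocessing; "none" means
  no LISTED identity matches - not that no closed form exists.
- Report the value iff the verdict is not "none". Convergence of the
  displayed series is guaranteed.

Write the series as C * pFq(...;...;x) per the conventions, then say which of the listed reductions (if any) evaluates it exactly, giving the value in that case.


With C = 1/2: the canonical form is 2F1(7/4, 2; 3/4; 3/5). Verdict: no listed reduction: x = 3/5 and upper {7/4, 2} fail every I1-I6 pattern.

Structural cue: from the first term 1/2: the ratio is unreduced: k + 2/3 divides both sides (C = 1/2).
Consecutive-term ratio: r(k) = (3/5) * (k+7/4) (k+2) / [(k+3/4) (k+1)] - rational in k. x = (3/5); t_0 = 1/2; negate the roots.


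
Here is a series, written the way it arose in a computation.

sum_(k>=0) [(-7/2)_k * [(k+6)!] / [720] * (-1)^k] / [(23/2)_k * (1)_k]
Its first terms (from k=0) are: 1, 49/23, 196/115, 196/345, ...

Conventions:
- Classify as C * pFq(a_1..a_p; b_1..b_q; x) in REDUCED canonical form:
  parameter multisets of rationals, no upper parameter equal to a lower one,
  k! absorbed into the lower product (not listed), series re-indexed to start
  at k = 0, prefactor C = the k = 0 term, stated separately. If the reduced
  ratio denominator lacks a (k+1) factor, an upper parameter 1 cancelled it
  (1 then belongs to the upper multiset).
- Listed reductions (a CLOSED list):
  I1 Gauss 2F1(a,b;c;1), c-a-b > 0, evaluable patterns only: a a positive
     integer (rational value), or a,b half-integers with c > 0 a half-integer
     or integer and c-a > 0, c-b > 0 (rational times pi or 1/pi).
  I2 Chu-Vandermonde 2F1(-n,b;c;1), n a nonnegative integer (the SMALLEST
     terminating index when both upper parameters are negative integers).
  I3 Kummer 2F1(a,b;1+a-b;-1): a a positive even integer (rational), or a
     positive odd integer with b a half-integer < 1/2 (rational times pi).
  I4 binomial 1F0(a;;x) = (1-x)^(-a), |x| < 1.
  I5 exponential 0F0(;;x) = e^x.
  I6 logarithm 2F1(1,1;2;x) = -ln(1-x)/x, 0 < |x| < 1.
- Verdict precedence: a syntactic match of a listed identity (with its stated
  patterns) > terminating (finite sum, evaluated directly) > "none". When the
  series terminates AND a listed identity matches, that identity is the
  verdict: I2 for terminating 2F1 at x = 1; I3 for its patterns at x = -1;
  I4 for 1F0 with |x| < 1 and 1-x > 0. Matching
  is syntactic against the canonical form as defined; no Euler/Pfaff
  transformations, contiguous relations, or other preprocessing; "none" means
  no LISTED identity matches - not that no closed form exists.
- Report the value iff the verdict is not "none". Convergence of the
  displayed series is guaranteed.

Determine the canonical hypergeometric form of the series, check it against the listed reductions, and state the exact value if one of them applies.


Reduced: x = -1, 2F1, upper = {-7/2, 7}, lower = {23/2}, C = 1. Verdict: Kummer's theorem (I3) fires (x = -1; c = 23/2 equals 1+a-b for upper {-7/2, 7}: listed pattern). Value: (14549535/8388608) * pi.

Key step: t_0 = 1 here, and the factorial ratio (C = 1, x = -1) (k+a-1)!/(a-1)! is a rising factorial (a)_k.
Term ratio: r(k) = (-1) * (k-7/2) (k+7) / [(k+23/2) (k+1)] - rational in k, leading ratio (-1); with t_0 = 1, classification follows.


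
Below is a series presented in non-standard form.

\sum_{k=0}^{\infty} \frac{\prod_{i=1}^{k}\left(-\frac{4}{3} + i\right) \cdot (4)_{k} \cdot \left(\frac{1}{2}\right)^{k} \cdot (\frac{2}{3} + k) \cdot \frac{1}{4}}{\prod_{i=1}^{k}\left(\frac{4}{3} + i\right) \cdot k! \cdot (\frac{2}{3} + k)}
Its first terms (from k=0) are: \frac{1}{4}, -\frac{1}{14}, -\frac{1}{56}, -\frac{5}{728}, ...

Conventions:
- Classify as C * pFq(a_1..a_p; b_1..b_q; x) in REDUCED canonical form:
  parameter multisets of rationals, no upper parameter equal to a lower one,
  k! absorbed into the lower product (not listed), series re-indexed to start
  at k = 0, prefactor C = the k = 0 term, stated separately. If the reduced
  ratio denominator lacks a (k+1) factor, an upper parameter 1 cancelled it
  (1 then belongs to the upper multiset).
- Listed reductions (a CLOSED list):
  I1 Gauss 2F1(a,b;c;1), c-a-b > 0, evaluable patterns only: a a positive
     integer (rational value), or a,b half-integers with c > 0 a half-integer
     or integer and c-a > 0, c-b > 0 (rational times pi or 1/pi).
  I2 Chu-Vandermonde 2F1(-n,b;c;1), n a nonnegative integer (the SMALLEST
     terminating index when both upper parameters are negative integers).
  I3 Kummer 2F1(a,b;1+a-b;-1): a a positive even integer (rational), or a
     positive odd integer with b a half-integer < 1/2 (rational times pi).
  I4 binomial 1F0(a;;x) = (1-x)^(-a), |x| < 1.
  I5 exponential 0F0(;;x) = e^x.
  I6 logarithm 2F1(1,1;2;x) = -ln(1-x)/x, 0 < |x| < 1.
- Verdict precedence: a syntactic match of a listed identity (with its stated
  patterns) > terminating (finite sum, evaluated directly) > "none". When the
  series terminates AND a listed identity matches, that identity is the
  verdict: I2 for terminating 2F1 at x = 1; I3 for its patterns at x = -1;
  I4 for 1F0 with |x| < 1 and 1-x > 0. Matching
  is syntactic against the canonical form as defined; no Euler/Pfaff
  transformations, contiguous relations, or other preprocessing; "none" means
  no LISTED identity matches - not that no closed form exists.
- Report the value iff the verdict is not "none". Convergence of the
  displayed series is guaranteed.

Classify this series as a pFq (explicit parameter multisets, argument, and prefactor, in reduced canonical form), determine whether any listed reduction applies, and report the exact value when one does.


The series (x = \frac{1}{2}) is 2F1: upper {-\frac{1}{3}, 4}, lower {\frac{7}{3}}, prefactor \frac{1}{4}. Verdict: none - this 2F1 at x = \frac{1}{2} matches no listed pattern, and upper {-\frac{1}{3}, 4} holds no stopper.

First insight: from the first term \frac{1}{4}: the lower running product (C = 1/4) is a rising factorial.
Consecutive-term ratio: r(k) = \frac{1}{2} * (k-\frac{1}{3}) (k+4) / [(k+\frac{7}{3}) (k+1)] - rational in k, leading ratio \frac{1}{2}; with t_0 = \frac{1}{4}, classification follows.


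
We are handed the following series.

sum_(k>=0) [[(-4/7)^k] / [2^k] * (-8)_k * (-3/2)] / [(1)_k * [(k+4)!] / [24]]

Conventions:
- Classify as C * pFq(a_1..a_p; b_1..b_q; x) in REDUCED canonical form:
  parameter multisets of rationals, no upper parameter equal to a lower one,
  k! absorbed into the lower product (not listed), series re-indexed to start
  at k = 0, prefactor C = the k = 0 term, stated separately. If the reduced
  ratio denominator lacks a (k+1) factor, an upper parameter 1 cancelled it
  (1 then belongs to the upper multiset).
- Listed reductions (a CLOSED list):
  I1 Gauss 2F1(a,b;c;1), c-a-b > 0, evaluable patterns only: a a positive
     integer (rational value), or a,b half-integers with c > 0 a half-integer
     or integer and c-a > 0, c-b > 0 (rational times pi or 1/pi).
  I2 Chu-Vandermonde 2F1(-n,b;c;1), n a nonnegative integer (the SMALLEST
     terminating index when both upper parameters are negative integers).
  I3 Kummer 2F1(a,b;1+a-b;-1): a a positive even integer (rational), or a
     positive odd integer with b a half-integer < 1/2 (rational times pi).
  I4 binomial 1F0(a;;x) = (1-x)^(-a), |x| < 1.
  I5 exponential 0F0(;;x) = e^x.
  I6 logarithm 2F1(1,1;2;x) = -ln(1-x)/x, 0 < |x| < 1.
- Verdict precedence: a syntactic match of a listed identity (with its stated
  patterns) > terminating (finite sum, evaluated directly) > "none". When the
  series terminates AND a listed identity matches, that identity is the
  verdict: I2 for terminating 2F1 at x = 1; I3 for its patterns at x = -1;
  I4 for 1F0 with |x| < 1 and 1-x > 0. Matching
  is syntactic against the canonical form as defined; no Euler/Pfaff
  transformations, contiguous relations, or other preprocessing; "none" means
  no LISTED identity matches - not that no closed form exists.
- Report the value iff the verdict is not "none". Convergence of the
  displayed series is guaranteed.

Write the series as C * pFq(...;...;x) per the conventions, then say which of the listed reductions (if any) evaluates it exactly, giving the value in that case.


The series (x = -2/7) is 1F1: upper {-8}, lower {5}, prefactor -3/2. Verdict: terminating - upper parameter -8 makes this a finite sum (last index 8), evaluated exactly. Hence: -1384124141381/599251063950.

The tell: x = (-2/7) and the denominator's factorial ratio (C = -3/2) is a lower Pochhammer.
Ratio: r(k) = (-2/7) * (k-8) / [(k+5) (k+1)] - rational in k. x = (-2/7); t_0 = -3/2; negate the roots.


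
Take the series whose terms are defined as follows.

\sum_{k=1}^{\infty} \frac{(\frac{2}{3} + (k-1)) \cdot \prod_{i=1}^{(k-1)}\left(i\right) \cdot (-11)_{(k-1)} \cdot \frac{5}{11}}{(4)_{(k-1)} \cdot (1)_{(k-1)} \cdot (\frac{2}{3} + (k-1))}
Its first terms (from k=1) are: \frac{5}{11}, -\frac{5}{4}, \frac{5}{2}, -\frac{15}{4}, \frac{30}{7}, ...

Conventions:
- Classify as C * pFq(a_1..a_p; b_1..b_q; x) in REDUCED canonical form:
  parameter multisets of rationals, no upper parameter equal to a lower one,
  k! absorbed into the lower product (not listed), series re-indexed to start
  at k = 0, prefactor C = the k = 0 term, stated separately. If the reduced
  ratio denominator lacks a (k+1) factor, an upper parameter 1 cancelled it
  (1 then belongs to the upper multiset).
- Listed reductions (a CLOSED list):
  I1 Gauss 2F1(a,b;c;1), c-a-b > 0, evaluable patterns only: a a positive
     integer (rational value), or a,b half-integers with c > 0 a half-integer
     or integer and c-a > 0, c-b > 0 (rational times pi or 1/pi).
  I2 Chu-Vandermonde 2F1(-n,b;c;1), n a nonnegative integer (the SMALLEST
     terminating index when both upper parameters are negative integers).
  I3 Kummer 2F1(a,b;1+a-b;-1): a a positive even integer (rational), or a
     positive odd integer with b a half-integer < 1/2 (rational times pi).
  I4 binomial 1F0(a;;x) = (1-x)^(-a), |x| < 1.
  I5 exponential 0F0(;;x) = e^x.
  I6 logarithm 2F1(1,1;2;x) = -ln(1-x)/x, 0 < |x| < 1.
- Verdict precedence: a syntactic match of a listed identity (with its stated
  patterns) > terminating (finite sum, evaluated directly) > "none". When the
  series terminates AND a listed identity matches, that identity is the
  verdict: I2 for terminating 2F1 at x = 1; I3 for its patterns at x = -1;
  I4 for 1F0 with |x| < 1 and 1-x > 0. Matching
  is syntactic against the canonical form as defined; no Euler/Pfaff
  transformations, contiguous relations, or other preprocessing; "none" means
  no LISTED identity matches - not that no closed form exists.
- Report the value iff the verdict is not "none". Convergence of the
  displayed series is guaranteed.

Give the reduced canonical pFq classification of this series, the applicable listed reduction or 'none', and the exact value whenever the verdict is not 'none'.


Key observation: from the first term \frac{5}{11}: striking the common factor k + 2/3 reduces the term (prefactor 5/11).
Step ratio: r(k) = 1 * (k-11) (k+1) / [(k+4) (k+1)] - rational in k. x = 1; t_0 = \frac{5}{11}; negate the roots.

Canonical form: C = \frac{5}{11} times 2F1 with upper {-11, 1}, lower {4}, x = 1. Verdict at x = 1: Vandermonde's identity (I2) matches (terminating 2F1 at x = 1 with n = 11, b = 1, c = 4). Exact value: \frac{15}{154}.


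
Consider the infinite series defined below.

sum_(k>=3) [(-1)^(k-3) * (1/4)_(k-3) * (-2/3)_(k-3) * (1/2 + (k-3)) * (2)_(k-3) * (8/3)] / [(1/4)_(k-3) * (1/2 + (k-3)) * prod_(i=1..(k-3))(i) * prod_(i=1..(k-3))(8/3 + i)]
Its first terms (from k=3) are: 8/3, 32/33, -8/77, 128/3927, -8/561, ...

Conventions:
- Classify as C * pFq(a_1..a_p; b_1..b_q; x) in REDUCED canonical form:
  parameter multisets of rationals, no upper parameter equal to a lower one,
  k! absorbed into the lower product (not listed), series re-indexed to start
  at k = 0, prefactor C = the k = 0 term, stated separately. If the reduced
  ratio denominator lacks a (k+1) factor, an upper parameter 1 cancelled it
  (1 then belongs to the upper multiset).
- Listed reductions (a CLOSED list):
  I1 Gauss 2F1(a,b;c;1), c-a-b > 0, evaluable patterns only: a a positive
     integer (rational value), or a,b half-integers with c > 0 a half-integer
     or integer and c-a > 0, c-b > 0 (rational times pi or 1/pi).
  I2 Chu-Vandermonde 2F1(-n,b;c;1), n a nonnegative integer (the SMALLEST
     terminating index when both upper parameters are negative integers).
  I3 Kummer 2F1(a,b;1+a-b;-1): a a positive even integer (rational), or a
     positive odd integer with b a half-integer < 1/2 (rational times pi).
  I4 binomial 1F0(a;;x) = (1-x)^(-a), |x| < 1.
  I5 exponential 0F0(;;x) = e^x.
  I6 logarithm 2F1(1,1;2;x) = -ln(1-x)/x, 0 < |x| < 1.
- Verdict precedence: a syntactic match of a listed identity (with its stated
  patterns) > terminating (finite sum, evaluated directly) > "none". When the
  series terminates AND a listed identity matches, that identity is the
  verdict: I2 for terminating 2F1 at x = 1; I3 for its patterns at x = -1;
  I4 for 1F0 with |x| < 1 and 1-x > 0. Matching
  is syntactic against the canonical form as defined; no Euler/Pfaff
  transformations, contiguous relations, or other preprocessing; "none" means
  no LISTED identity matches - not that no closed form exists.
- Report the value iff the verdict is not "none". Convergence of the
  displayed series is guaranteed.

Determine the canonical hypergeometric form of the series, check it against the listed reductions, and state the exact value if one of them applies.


The series (x = -1) is 2F1: upper {-2/3, 2}, lower {11/3}, prefactor 8/3. Verdict: this is Kummer (I3) (x = -1; c = 11/3 equals 1+a-b for upper {-2/3, 2}: listed pattern). Value: 32/9.

First insight: x = (-1) and striking the common factor k + 1/2 reduces the term (prefactor 8/3).
Ratio: r(k) = (-1) * (k-2/3) (k+2) / [(k+11/3) (k+1)] ; factor over Q: parameters, x = (-1), and C = 8/3.


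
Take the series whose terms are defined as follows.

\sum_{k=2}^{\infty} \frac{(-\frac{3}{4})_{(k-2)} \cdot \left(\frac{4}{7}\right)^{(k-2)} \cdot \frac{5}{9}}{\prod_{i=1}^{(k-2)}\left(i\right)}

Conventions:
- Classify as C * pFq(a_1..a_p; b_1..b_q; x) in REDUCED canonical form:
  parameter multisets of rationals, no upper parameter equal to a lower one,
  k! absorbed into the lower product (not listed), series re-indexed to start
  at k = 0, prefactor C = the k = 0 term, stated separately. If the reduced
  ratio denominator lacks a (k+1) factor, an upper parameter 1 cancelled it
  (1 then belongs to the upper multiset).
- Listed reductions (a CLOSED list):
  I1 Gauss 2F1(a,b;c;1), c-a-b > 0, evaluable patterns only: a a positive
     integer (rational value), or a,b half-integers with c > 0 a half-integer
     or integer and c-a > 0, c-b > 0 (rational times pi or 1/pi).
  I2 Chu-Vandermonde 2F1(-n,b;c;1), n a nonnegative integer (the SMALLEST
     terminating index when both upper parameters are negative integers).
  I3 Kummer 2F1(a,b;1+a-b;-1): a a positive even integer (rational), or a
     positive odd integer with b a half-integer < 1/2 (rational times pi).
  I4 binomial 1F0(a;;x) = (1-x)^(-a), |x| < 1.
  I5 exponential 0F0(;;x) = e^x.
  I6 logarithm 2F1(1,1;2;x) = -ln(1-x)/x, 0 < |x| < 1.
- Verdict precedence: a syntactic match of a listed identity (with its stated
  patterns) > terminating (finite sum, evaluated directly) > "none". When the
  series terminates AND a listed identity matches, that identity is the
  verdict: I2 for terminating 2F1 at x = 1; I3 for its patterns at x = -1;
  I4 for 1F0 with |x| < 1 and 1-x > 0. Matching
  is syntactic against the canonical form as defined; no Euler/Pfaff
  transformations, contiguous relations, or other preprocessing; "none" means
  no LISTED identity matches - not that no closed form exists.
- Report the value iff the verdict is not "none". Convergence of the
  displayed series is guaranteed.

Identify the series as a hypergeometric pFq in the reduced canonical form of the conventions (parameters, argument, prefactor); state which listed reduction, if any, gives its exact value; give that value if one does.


The series (x = \frac{4}{7}) is 1F0: upper {-\frac{3}{4}}, lower {-}, prefactor \frac{5}{9}. Verdict: the I4 binomial reduction matches (the 1F0 binomial series: exponent 3/4, x = \frac{4}{7}). Hence: \frac{5}{9} \cdot \left(\frac{3}{7}\right)^{\frac{3}{4}}.

Key observation: x = \frac{4}{7} and the product of the first k integers (C = 5/9) is k!.
Ratio: r(k) = \frac{4}{7} * (k-\frac{3}{4}) / [(k+1)] - rational in k, leading ratio \frac{4}{7}; with t_0 = \frac{5}{9}, classification follows.


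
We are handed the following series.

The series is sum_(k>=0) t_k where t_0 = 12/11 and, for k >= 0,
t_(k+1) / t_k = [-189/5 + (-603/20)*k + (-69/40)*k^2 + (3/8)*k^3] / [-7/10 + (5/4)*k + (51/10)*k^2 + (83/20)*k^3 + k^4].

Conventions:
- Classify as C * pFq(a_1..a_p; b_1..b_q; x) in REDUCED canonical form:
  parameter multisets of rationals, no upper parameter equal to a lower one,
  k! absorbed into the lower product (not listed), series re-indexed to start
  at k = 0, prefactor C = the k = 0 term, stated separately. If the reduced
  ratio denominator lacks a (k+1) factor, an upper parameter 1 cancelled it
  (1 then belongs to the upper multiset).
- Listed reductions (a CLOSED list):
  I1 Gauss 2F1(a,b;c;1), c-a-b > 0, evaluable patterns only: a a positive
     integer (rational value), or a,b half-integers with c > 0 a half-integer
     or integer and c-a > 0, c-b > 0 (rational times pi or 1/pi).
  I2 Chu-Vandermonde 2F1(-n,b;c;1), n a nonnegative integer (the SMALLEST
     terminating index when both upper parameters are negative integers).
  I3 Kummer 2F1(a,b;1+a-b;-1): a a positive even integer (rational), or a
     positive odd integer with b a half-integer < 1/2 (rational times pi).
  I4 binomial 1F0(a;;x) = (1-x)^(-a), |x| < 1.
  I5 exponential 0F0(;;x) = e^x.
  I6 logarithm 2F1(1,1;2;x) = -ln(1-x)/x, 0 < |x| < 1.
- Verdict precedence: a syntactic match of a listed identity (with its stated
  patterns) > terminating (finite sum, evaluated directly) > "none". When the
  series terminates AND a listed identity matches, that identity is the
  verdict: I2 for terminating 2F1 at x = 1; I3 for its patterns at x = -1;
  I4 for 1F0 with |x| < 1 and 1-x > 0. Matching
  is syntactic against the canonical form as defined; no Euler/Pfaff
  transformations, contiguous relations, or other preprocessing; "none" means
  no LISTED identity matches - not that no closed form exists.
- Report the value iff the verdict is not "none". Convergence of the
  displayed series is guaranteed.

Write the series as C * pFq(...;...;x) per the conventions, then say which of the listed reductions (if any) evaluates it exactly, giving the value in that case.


Prefactor 12/11, argument 3/8: 2F2 with upper {-12, 6} over lower {-1/4, 2}. Verdict: terminating (-12 upstairs). 13 nonzero terms in all; added directly. Sum: -2473998645849/339260230400.

Key observation: with t_0 = 12/11, the parameter 7/5 appears in both the upper and lower lists and cancels.
Step ratio: r(k) = (3/8) * (k-12) (k+6) / [(k-1/4) (k+2) (k+1)] ; factor over Q: parameters, x = (3/8), and C = 12/11.


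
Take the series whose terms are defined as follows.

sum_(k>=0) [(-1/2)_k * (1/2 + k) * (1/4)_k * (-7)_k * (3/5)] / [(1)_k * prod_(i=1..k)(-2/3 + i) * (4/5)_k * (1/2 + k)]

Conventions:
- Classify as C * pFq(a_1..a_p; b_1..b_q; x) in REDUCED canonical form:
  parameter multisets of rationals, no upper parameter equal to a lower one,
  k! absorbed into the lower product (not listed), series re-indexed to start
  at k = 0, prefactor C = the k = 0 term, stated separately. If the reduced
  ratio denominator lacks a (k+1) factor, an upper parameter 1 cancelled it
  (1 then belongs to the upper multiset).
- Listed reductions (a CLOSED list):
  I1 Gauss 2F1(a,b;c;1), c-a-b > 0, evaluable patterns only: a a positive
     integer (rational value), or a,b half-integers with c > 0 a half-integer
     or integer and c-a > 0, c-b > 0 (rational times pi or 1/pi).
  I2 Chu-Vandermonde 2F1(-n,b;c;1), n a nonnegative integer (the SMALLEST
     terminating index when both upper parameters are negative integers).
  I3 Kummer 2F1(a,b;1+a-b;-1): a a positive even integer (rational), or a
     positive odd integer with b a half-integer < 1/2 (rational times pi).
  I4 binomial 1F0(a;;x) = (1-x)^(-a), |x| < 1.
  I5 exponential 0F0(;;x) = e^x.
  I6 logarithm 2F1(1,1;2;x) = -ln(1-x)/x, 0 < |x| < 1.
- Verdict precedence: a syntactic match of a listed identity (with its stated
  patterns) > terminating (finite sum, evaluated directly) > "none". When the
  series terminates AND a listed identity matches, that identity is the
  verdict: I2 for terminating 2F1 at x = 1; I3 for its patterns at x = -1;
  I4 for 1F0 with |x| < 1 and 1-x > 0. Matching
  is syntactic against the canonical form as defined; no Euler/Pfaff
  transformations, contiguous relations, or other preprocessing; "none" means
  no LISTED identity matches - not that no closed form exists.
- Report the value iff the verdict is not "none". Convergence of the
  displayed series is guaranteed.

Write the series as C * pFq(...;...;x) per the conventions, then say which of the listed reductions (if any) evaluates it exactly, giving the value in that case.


At argument 1: a 3F2 with upper {-7, -1/2, 1/4}, lower {1/3, 4/5}, scaled by C = 3/5. Verdict: terminating. With -7 upstairs the series is a 8-term polynomial sum; evaluated term by term. Value: 22507598653915287/12589923534110720.

The tell: x = 1 and the lower running product (prefactor 3/5) is a rising factorial.
Term ratio: r(k) = 1 * (k-7) (k-1/2) (k+1/4) / [(k+1/3) (k+4/5) (k+1)] - rational in k, leading ratio 1; with t_0 = 3/5, classification follows.


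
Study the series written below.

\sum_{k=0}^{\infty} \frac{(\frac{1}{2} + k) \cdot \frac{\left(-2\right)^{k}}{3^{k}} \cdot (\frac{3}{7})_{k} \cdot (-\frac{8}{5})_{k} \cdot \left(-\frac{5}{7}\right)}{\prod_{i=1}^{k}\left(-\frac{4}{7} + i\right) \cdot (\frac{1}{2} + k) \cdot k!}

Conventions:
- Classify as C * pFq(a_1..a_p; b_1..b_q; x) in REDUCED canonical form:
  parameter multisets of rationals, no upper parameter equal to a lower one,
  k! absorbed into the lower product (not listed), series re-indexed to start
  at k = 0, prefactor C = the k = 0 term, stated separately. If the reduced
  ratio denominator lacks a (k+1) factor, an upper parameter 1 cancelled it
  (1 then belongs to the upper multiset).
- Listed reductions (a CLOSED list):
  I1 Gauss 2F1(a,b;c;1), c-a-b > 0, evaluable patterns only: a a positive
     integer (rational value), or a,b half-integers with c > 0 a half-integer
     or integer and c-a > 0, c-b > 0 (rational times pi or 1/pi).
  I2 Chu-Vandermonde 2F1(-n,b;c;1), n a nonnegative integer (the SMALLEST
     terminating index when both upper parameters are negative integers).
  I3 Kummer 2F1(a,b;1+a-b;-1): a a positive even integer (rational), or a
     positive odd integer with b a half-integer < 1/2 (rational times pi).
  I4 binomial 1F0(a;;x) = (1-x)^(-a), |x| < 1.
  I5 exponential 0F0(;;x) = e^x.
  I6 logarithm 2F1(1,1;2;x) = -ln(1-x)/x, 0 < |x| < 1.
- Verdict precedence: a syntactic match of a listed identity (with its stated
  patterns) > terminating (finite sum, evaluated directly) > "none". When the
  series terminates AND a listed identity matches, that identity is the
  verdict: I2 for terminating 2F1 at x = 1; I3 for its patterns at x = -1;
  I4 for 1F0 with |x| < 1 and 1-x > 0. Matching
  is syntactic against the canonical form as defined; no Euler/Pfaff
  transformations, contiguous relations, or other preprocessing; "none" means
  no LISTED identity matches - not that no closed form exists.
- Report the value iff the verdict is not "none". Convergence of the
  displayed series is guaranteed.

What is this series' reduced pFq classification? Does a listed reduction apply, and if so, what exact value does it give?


Key observation: with t_0 = -\frac{5}{7}, the lower running product (C = -5/7, x = -2/3) is a rising factorial.
Term ratio: r(k) = -\frac{2}{3} * (k-\frac{8}{5}) / [(k+1)] ; factor over Q: parameters, x = -\frac{2}{3}, and C = -\frac{5}{7}.

Canonical form: C = -\frac{5}{7} times 1F0 with upper {-\frac{8}{5}}, lower {-}, x = -\frac{2}{3}. Verdict: the I4 binomial reduction matches (the 1F0 binomial series: exponent 8/5, x = -\frac{2}{3}). Its exact value is \left(-\frac{5}{7}\right) \cdot \left(\frac{5}{3}\right)^{\frac{8}{5}}.


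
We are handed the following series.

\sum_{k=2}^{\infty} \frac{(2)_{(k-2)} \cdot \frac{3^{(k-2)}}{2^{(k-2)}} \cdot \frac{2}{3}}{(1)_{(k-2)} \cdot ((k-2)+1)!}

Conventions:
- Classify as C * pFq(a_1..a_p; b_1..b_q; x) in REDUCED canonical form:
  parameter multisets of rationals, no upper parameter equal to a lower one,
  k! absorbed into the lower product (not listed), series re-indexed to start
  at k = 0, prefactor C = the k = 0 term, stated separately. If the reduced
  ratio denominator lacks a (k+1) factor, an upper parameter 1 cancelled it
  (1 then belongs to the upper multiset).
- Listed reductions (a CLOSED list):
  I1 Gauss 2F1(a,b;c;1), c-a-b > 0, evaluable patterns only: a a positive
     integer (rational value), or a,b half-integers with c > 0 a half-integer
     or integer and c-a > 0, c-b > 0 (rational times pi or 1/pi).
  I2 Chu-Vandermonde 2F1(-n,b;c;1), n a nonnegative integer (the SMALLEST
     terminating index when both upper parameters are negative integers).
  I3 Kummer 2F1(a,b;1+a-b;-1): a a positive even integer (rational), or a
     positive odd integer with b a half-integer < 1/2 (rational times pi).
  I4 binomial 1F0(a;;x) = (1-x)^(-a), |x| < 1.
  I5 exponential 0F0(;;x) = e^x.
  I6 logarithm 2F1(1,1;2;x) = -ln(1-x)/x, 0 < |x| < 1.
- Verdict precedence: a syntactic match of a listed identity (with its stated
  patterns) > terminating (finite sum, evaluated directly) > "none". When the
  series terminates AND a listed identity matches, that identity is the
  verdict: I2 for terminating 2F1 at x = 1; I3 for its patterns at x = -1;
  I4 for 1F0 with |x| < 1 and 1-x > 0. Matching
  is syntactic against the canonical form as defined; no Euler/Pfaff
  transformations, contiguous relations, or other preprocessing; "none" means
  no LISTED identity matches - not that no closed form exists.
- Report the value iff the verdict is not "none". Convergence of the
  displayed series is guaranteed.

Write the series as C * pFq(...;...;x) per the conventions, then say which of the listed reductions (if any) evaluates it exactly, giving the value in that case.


Key observation: x = \frac{3}{2} and the denominator's factorial ratio (prefactor 2/3) is a lower Pochhammer.
Step ratio: r(k) = \frac{3}{2} * 1 / [(k+1)] - poly over poly, x = \frac{3}{2} from leading terms; C = \frac{2}{3} at k = 0.

Classification (C = \frac{2}{3}): 0F0 with upper {-}, lower {-}, argument x = \frac{3}{2}. Verdict (x = \frac{3}{2}): the exponential series (I5) applies (the 0F0 exponential series at x = \frac{3}{2}). Value: \frac{2}{3} \cdot e^{\frac{3}{2}}.


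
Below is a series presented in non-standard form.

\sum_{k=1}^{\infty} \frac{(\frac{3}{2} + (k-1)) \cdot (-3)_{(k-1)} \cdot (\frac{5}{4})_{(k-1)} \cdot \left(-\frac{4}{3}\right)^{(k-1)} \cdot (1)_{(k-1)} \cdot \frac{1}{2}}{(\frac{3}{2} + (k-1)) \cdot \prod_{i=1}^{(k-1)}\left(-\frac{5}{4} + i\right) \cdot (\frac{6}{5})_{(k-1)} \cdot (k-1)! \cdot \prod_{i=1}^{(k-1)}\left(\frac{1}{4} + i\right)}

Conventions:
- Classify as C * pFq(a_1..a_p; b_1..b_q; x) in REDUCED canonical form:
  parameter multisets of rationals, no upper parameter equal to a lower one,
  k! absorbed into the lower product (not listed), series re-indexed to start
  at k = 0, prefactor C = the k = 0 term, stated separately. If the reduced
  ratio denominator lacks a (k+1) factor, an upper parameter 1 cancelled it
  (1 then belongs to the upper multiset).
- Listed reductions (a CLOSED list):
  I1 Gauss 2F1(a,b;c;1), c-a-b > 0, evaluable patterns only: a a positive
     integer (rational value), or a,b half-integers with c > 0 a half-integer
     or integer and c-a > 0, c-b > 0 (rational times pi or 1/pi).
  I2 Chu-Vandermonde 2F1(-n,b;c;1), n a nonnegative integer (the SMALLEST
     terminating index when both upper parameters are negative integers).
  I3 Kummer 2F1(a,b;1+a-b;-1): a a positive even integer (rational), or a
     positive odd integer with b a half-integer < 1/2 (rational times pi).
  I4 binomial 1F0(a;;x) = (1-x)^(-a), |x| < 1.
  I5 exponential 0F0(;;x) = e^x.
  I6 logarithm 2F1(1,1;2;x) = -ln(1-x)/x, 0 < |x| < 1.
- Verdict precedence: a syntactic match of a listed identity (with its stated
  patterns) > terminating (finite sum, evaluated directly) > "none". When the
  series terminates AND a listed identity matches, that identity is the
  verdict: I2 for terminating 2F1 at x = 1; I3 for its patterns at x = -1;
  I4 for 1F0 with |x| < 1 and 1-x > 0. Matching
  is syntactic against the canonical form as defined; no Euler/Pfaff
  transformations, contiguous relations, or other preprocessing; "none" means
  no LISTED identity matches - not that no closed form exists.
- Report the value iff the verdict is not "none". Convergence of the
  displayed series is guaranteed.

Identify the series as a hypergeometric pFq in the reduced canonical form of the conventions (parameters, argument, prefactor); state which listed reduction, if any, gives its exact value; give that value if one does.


With C = \frac{1}{2}: the canonical form is 2F2(-3, 1; -\frac{1}{4}, \frac{6}{5}; -\frac{4}{3}). Verdict: terminating - upper -3 stops the sum at k = 3; the 4 terms are added exactly. Sum: -\frac{243323}{12474}.

Key observation: x = -\frac{4}{3} and the factor k + 3/2 cancels (top and bottom), leaving prefactor 1/2.
Step ratio: r(k) = -\frac{4}{3} * (k-3) (k+1) / [(k-\frac{1}{4}) (k+\frac{6}{5}) (k+1)] - rational in k, leading ratio -\frac{4}{3}; with t_0 = \frac{1}{2}, classification follows.
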